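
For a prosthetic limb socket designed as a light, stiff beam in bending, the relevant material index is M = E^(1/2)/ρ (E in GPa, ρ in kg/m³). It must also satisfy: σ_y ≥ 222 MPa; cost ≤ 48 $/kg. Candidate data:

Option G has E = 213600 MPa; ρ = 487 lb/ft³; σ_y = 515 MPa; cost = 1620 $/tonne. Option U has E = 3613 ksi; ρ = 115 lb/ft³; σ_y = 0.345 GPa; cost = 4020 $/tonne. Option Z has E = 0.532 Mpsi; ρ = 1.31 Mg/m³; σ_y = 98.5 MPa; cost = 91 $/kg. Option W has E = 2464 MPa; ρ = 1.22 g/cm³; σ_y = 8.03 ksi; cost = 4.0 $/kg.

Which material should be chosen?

Screen on constraints: σ_y ≥ 222 MPa; cost ≤ 48 $/kg. Survivors: option G, option U.
Putting every candidate on a common basis:
  option G: E = 213.6 GPa, ρ = 7801 kg/m³
  option U: E = 24.91 GPa, ρ = 1842 kg/m³
  option U: M = 2.71×10⁻³
  option G: M = 1.87×10⁻³
Highest index: option U.

option U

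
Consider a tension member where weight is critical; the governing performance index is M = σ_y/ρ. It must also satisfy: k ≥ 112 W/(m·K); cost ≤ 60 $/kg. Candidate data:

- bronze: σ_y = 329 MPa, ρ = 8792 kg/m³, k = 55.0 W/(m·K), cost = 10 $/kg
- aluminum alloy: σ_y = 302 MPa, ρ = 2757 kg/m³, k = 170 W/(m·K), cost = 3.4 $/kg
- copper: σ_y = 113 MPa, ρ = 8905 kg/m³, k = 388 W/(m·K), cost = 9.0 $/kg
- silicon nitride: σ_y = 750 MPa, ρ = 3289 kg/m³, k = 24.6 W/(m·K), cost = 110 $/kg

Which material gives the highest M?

aluminum alloy

Screen on constraints: k ≥ 112 W/(m·K); cost ≤ 60 $/kg. Survivors: aluminum alloy, copper.
Per-candidate index values:
  aluminum alloy: M = 110 kN·m/kg
  copper: M = 12.7 kN·m/kg
Aluminum alloy has the largest M.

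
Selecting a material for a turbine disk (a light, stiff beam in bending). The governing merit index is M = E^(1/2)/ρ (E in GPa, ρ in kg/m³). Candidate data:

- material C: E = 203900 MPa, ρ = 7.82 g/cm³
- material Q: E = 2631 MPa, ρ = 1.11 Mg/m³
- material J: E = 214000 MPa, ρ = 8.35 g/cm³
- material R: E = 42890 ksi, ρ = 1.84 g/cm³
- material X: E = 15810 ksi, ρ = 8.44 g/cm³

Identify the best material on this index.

material R

Convert each candidate to consistent units, then evaluate M:
  material C: E = 203.9 GPa, ρ = 7820 kg/m³
  material Q: E = 2.631 GPa, ρ = 1110 kg/m³
  material J: E = 214.0 GPa, ρ = 8350 kg/m³
  material R: E = 295.7 GPa, ρ = 1840 kg/m³
  material X: E = 109.0 GPa, ρ = 8440 kg/m³
  material R: M = 9.35×10⁻³
  material C: M = 1.83×10⁻³
  material J: M = 1.75×10⁻³
  material Q: M = 1.46×10⁻³
  material X: M = 1.24×10⁻³
Highest index: material R.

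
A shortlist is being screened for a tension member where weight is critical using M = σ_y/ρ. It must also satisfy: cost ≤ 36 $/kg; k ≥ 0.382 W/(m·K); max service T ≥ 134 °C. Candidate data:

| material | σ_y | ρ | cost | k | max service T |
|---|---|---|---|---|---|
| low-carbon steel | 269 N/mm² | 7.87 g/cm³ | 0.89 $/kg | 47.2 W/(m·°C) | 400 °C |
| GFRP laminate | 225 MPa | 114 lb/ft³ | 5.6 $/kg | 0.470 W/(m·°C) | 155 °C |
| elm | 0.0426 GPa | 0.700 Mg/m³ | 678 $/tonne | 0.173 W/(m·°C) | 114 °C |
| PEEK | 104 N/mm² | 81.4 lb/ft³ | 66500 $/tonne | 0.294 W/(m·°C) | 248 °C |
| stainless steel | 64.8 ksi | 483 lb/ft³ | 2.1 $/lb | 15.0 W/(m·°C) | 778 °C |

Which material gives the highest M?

GFRP laminate

Screen on constraints: cost ≤ 36 $/kg; k ≥ 0.382 W/(m·K); max service T ≥ 134 °C. Survivors: low-carbon steel, GFRP laminate, stainless steel.
After converting to SI:
  low-carbon steel: σ_y = 269.0 MPa, ρ = 7870 kg/m³
  GFRP laminate: σ_y = 225.0 MPa, ρ = 1826 kg/m³
  stainless steel: σ_y = 446.8 MPa, ρ = 7737 kg/m³
  GFRP laminate: M = 123 kN·m/kg
  stainless steel: M = 57.7 kN·m/kg
  low-carbon steel: M = 34.2 kN·m/kg
The maximum is for GFRP laminate.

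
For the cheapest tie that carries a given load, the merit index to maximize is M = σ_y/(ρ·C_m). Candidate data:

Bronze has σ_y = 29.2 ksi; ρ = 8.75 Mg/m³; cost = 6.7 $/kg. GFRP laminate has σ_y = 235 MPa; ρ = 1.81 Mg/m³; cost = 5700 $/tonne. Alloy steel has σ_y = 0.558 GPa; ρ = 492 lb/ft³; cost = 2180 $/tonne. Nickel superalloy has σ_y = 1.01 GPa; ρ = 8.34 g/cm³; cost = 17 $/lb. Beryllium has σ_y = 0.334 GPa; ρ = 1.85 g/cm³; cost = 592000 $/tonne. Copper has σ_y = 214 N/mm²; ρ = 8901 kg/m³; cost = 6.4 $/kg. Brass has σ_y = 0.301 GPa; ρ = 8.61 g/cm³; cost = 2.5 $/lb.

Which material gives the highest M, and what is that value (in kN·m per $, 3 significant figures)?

alloy steel, M = 32.5 kN·m per $

After converting to SI:
  bronze: σ_y = 201.3 MPa, ρ = 8750 kg/m³, cost = 6.700 $/kg
  GFRP laminate: σ_y = 235.0 MPa, ρ = 1810 kg/m³, cost = 5.700 $/kg
  alloy steel: σ_y = 558.0 MPa, ρ = 7881 kg/m³, cost = 2.180 $/kg
  nickel superalloy: σ_y = 1010 MPa, ρ = 8340 kg/m³, cost = 37.48 $/kg
  beryllium: σ_y = 334.0 MPa, ρ = 1850 kg/m³, cost = 592.0 $/kg
  copper: σ_y = 214.0 MPa, ρ = 8901 kg/m³, cost = 6.400 $/kg
  brass: σ_y = 301.0 MPa, ρ = 8610 kg/m³, cost = 5.511 $/kg
  alloy steel: M = 32.5 kN·m per $
  GFRP laminate: M = 22.8 kN·m per $
  brass: M = 6.34 kN·m per $
  copper: M = 3.76 kN·m per $
  bronze: M = 3.43 kN·m per $
  nickel superalloy: M = 3.23 kN·m per $
  beryllium: M = 0.305 kN·m per $
Highest index: alloy steel.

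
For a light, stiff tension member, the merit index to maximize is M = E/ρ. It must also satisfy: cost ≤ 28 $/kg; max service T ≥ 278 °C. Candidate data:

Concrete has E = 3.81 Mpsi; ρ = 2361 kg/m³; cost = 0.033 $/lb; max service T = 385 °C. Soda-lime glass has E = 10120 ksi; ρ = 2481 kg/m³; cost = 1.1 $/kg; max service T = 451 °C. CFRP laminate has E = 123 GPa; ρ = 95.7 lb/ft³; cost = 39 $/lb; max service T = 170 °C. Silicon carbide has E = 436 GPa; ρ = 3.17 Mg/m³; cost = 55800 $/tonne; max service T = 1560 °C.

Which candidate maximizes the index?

soda-lime glass

Screen on constraints: cost ≤ 28 $/kg; max service T ≥ 278 °C. Survivors: concrete, soda-lime glass.
Convert each candidate to consistent units, then evaluate M:
  concrete: E = 26.27 GPa, ρ = 2361 kg/m³
  soda-lime glass: E = 69.77 GPa, ρ = 2481 kg/m³
  soda-lime glass: M = 28.1 MN·m/kg
  concrete: M = 11.1 MN·m/kg
The maximum is for soda-lime glass.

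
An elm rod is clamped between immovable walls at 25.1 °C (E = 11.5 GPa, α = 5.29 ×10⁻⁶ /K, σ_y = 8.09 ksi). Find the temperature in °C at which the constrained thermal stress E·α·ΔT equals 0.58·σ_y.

557 °C

σ_y = 8.09 ksi = 55.78 MPa.
E·α·ΔT = 32.35 MPa ⇒ ΔT = 32.35 / (11.50×10³ × 5.29×10⁻⁶) = 531.8 K.
T = 25.1 + 531.8 = 556.9 °C.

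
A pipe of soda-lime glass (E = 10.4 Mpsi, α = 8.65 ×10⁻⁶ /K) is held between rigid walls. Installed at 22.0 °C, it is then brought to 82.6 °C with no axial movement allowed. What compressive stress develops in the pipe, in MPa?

E = 10.4 Mpsi = 71.71 GPa.
ΔT = 60.60 K. Constrained thermal stress σ = E·α·ΔT = 71.71×10³ MPa × 8.65×10⁻⁶ × 60.60 = 37.6 MPa (compressive).

37.6 MPa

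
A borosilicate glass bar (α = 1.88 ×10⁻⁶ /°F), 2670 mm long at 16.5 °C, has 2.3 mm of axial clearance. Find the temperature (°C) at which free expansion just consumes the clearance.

271 °C

α = 1.88×10⁻⁶/°F × 9/5 = 3.38×10⁻⁶/K.
α·L₀·ΔT = 2.3 mm ⇒ ΔT = 2.3 / (3.38×10⁻⁶ × 2670.0) = 254.6 K.
T = 16.5 + 254.6 = 271.1 °C.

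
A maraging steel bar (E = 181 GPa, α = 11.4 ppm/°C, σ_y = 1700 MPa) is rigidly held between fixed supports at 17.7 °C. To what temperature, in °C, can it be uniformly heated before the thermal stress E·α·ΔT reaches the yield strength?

842 °C

E·α·ΔT = 1700 MPa ⇒ ΔT = 1700 / (181.0×10³ × 11.4×10⁻⁶) = 823.9 K.
T = 17.7 + 823.9 = 841.6 °C.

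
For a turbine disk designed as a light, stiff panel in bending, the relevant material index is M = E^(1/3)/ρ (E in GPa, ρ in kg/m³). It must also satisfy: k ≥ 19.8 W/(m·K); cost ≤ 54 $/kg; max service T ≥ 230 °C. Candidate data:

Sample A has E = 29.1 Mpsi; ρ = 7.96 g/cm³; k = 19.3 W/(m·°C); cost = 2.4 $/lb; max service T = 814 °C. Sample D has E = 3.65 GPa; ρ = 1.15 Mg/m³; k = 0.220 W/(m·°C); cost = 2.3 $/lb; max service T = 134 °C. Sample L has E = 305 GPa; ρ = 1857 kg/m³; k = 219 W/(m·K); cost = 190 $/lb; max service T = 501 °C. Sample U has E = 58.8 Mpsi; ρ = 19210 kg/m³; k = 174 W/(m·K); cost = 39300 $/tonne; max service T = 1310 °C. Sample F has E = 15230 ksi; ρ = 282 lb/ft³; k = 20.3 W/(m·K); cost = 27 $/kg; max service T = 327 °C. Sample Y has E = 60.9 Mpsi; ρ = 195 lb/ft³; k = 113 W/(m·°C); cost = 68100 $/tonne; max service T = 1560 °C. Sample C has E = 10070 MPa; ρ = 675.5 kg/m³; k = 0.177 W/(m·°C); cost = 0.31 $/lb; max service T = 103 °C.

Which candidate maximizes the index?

Screen on constraints: k ≥ 19.8 W/(m·K); cost ≤ 54 $/kg; max service T ≥ 230 °C. Survivors: sample U, sample F.
Normalizing units and computing the index:
  sample U: E = 405.4 GPa, ρ = 19210 kg/m³
  sample F: E = 105.0 GPa, ρ = 4517 kg/m³
  sample F: M = 1.04×10⁻³
  sample U: M = 0.385×10⁻³
The maximum is for sample F.

sample F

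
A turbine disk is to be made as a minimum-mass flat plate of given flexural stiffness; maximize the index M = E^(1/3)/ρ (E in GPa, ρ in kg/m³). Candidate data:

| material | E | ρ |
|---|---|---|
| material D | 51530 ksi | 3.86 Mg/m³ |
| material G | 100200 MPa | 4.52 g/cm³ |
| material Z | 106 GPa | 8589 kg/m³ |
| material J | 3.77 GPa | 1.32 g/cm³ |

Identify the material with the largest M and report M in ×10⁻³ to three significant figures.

After converting to SI:
  material D: E = 355.3 GPa, ρ = 3860 kg/m³
  material G: E = 100.2 GPa, ρ = 4520 kg/m³
  material Z: E = 106.0 GPa, ρ = 8589 kg/m³
  material J: E = 3.770 GPa, ρ = 1320 kg/m³
  material D: M = 1.83×10⁻³
  material J: M = 1.18×10⁻³
  material G: M = 1.03×10⁻³
  material Z: M = 0.551×10⁻³
The maximum is for material D.

material D, M = 1.83×10⁻³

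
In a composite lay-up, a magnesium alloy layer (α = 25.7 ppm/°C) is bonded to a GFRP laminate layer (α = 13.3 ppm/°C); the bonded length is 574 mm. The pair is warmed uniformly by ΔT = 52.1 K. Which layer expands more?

α(magnesium alloy) = 25.7×10⁻⁶/K vs α(GFRP laminate) = 13.3×10⁻⁶/K.
Higher α expands more for the same ΔT: magnesium alloy.

magnesium alloy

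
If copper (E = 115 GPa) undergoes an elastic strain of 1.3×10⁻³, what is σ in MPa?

σ = E·ε = 115000 MPa × 1.3×10⁻³ = 150 MPa.

150 MPa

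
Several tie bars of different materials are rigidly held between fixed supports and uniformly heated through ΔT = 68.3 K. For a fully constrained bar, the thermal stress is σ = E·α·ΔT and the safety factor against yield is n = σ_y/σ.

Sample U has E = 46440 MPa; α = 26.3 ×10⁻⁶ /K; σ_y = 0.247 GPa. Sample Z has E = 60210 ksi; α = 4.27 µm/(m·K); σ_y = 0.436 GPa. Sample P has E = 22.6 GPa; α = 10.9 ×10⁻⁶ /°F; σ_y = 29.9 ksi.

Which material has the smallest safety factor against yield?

Converting E to GPa, α to ×10⁻⁶/K, σ_y to MPa, then σ and n for each:
  sample U: E = 46.44, α = 26.3, σ_y = 247.0 → σ = 83.4 MPa, n = 2.96
  sample Z: E = 415.1, α = 4.27, σ_y = 436.0 → σ = 121 MPa, n = 3.60
  sample P: E = 22.60, α = 19.6, σ_y = 206.2 → σ = 30.3 MPa, n = 6.81
The minimum is sample U at n = 2.96.

sample U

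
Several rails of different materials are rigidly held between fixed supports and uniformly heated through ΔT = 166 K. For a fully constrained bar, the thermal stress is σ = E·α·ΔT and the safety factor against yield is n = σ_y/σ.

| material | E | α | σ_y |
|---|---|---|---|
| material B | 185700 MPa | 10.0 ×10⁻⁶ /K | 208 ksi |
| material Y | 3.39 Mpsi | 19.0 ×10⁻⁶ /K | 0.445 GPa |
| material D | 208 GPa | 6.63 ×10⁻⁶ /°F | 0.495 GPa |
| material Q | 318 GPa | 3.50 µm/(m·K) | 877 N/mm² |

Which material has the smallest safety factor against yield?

Converting E to GPa, α to ×10⁻⁶/K, σ_y to MPa, then σ and n for each:
  material B: E = 185.7, α = 10.0, σ_y = 1434 → σ = 308 MPa, n = 4.65
  material Y: E = 23.37, α = 19.0, σ_y = 445.0 → σ = 73.7 MPa, n = 6.04
  material D: E = 208.0, α = 11.9, σ_y = 495.0 → σ = 412 MPa, n = 1.20
  material Q: E = 318.0, α = 3.50, σ_y = 877.0 → σ = 185 MPa, n = 4.75
Smallest n: material D with n = 1.20.

material D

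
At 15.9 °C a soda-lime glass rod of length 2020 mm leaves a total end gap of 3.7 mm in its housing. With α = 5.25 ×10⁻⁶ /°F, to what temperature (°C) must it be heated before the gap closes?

210 °C

α = 5.25×10⁻⁶/°F × 9/5 = 9.45×10⁻⁶/K.
α·L₀·ΔT = 3.7 mm ⇒ ΔT = 3.7 / (9.45×10⁻⁶ × 2020.0) = 193.8 K.
T = 15.9 + 193.8 = 209.7 °C.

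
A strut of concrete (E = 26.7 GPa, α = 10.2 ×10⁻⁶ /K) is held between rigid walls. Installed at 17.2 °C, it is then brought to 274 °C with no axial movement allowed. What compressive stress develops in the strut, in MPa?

ΔT = 256.8 K. Constrained thermal stress σ = E·α·ΔT = 26.70×10³ MPa × 10.2×10⁻⁶ × 256.8 = 69.9 MPa (compressive).

69.9 MPa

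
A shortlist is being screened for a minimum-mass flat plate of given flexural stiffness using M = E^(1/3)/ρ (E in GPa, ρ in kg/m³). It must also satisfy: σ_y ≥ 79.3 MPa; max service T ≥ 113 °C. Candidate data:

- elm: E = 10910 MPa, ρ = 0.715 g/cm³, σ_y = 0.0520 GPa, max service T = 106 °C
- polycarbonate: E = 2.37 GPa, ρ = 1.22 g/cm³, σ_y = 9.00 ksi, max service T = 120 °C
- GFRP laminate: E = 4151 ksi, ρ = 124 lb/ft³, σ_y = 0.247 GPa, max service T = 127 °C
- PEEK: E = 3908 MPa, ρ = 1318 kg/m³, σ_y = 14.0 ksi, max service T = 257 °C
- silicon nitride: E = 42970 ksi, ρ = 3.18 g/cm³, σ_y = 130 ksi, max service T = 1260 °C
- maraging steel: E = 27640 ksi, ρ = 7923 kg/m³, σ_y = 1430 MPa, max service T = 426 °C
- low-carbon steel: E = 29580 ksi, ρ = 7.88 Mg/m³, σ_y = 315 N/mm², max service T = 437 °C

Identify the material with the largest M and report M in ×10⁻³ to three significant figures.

silicon nitride, M = 2.10×10⁻³

Screen on constraints: σ_y ≥ 79.3 MPa; max service T ≥ 113 °C. Survivors: GFRP laminate, PEEK, silicon nitride, maraging steel, low-carbon steel.
Normalizing units and computing the index:
  GFRP laminate: E = 28.62 GPa, ρ = 1986 kg/m³
  PEEK: E = 3.908 GPa, ρ = 1318 kg/m³
  silicon nitride: E = 296.3 GPa, ρ = 3180 kg/m³
  maraging steel: E = 190.6 GPa, ρ = 7923 kg/m³
  low-carbon steel: E = 203.9 GPa, ρ = 7880 kg/m³
  silicon nitride: M = 2.10×10⁻³
  GFRP laminate: M = 1.54×10⁻³
  PEEK: M = 1.20×10⁻³
  low-carbon steel: M = 0.747×10⁻³
  maraging steel: M = 0.726×10⁻³
Silicon nitride has the largest M.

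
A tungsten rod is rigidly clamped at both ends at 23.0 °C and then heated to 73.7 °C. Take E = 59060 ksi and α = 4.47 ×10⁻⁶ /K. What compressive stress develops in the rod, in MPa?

E = 59060 ksi = 407.2 GPa.
ΔT = 50.70 K. Constrained thermal stress σ = E·α·ΔT = 407.2×10³ MPa × 4.47×10⁻⁶ × 50.70 = 92.3 MPa (compressive).

92.3 MPa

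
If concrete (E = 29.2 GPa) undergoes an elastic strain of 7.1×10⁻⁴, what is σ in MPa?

σ = E·ε = 29200 MPa × 7.1×10⁻⁴ = 20.7 MPa.

20.7 MPa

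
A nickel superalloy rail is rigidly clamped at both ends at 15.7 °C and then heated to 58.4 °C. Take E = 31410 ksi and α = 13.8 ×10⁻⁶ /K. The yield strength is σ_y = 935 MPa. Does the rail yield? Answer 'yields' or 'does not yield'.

E = 31410 ksi = 216.6 GPa.
ΔT = 42.70 K. Constrained thermal stress σ = E·α·ΔT = 216.6×10³ MPa × 13.8×10⁻⁶ × 42.70 = 128 MPa (compressive).
Compare to σ_y = 935 MPa: σ < σ_y, so it does not yield.

does not yield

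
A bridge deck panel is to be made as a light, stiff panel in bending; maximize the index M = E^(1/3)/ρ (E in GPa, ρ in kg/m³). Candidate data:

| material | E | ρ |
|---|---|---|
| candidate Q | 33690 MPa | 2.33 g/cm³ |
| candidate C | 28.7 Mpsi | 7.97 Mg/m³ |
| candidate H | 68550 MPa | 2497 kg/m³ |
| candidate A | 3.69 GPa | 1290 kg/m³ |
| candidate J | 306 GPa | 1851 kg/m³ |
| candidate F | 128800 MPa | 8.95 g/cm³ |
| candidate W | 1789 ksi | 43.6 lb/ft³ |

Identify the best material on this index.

candidate J

Normalizing units and computing the index:
  candidate Q: E = 33.69 GPa, ρ = 2330 kg/m³
  candidate C: E = 197.9 GPa, ρ = 7970 kg/m³
  candidate H: E = 68.55 GPa, ρ = 2497 kg/m³
  candidate A: E = 3.690 GPa, ρ = 1290 kg/m³
  candidate J: E = 306.0 GPa, ρ = 1851 kg/m³
  candidate F: E = 128.8 GPa, ρ = 8950 kg/m³
  candidate W: E = 12.33 GPa, ρ = 698.4 kg/m³
  candidate J: M = 3.64×10⁻³
  candidate W: M = 3.31×10⁻³
  candidate H: M = 1.64×10⁻³
  candidate Q: M = 1.39×10⁻³
  candidate A: M = 1.20×10⁻³
  candidate C: M = 0.731×10⁻³
  candidate F: M = 0.564×10⁻³
Candidate J ranks first.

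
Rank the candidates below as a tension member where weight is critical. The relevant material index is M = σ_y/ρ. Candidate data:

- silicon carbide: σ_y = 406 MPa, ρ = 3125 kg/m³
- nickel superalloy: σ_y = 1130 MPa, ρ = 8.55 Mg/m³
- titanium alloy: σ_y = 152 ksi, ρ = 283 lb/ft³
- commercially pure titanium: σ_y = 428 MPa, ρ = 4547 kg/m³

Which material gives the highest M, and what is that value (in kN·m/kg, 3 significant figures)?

Normalizing units and computing the index:
  silicon carbide: σ_y = 406.0 MPa, ρ = 3125 kg/m³
  nickel superalloy: σ_y = 1130 MPa, ρ = 8550 kg/m³
  titanium alloy: σ_y = 1048 MPa, ρ = 4533 kg/m³
  commercially pure titanium: σ_y = 428.0 MPa, ρ = 4547 kg/m³
  titanium alloy: M = 231 kN·m/kg
  nickel superalloy: M = 132 kN·m/kg
  silicon carbide: M = 130 kN·m/kg
  commercially pure titanium: M = 94.1 kN·m/kg
Titanium alloy has the largest M.

titanium alloy, M = 231 kN·m/kg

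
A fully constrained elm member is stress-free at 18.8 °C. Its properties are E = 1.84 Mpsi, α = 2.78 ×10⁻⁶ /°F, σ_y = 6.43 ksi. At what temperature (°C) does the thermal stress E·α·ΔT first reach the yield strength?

717 °C

E = 1.84 Mpsi = 12.69 GPa.
α = 2.78×10⁻⁶/°F × 9/5 = 5.00×10⁻⁶/K.
σ_y = 6.43 ksi = 44.33 MPa.
E·α·ΔT = 44.33 MPa ⇒ ΔT = 44.33 / (12.69×10³ × 5.00×10⁻⁶) = 698.4 K.
T = 18.8 + 698.4 = 717.2 °C.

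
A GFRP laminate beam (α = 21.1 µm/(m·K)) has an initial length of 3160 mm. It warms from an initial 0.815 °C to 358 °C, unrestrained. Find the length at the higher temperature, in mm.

3183.8 mm

ΔT = 358 − 0.815 = 357.2 K.
ΔL = α·L₀·ΔT = 21.1×10⁻⁶ × 3160 mm × 357.2 K = 23.8 mm.
L = L₀ + ΔL = 3160 + 23.8 = 3183.8 mm.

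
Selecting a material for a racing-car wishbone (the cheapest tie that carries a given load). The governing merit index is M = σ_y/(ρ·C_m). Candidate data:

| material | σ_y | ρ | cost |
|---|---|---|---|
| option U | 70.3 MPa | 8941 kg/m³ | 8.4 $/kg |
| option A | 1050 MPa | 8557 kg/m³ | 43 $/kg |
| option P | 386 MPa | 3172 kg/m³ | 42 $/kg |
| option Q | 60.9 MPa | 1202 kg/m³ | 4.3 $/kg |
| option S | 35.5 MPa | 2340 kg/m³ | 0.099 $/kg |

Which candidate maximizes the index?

option S

Computing M directly (units already consistent):
  option S: M = 153 kN·m per $
  option Q: M = 11.8 kN·m per $
  option P: M = 2.90 kN·m per $
  option A: M = 2.85 kN·m per $
  option U: M = 0.936 kN·m per $
Option S ranks first.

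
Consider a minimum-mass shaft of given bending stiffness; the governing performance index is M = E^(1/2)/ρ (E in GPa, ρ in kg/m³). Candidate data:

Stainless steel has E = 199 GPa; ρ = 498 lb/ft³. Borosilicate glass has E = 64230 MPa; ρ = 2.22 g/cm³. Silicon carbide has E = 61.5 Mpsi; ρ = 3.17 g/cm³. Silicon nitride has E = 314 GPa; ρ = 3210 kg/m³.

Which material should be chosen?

Normalizing units and computing the index:
  stainless steel: E = 199.0 GPa, ρ = 7977 kg/m³
  borosilicate glass: E = 64.23 GPa, ρ = 2220 kg/m³
  silicon carbide: E = 424.0 GPa, ρ = 3170 kg/m³
  silicon nitride: E = 314.0 GPa, ρ = 3210 kg/m³
  silicon carbide: M = 6.50×10⁻³
  silicon nitride: M = 5.52×10⁻³
  borosilicate glass: M = 3.61×10⁻³
  stainless steel: M = 1.77×10⁻³
Highest index: silicon carbide.

silicon carbide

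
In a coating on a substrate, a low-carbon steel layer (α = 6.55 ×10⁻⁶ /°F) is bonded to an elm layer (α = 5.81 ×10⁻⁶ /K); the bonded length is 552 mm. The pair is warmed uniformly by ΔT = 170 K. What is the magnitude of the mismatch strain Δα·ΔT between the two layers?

1.02×10⁻³

low-carbon steel: α = 6.55×10⁻⁶/°F × 9/5 = 11.8×10⁻⁶/K.
Δα = |11.8 − 5.81|×10⁻⁶/K = 5.98×10⁻⁶/K.
Mismatch strain = Δα·ΔT = 5.98×10⁻⁶ × 170.0 = 1.02×10⁻³.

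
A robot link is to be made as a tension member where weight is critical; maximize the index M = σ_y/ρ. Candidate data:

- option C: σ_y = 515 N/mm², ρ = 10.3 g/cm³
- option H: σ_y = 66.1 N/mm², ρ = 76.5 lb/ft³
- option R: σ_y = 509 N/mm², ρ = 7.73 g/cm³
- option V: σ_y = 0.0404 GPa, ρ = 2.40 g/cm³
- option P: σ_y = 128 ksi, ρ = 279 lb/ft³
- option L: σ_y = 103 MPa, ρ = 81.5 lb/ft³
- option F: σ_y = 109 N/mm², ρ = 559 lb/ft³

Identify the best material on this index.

Putting every candidate on a common basis:
  option C: σ_y = 515.0 MPa, ρ = 10300 kg/m³
  option H: σ_y = 66.10 MPa, ρ = 1225 kg/m³
  option R: σ_y = 509.0 MPa, ρ = 7730 kg/m³
  option V: σ_y = 40.40 MPa, ρ = 2400 kg/m³
  option P: σ_y = 882.5 MPa, ρ = 4469 kg/m³
  option L: σ_y = 103.0 MPa, ρ = 1306 kg/m³
  option F: σ_y = 109.0 MPa, ρ = 8954 kg/m³
  option P: M = 197 kN·m/kg
  option L: M = 78.9 kN·m/kg
  option R: M = 65.8 kN·m/kg
  option H: M = 53.9 kN·m/kg
  option C: M = 50.0 kN·m/kg
  option V: M = 16.8 kN·m/kg
  option F: M = 12.2 kN·m/kg
Highest index: option P.

option P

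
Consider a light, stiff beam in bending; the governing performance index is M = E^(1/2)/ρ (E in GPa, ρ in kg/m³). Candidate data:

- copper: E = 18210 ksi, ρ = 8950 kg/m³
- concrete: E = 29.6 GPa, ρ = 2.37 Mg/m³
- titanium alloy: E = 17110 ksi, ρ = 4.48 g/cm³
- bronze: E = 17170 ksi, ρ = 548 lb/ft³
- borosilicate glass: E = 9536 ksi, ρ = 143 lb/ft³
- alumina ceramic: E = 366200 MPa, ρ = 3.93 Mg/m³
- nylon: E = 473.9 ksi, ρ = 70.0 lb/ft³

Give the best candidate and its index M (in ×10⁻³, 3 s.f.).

Convert each candidate to consistent units, then evaluate M:
  copper: E = 125.6 GPa, ρ = 8950 kg/m³
  concrete: E = 29.60 GPa, ρ = 2370 kg/m³
  titanium alloy: E = 118.0 GPa, ρ = 4480 kg/m³
  bronze: E = 118.4 GPa, ρ = 8778 kg/m³
  borosilicate glass: E = 65.75 GPa, ρ = 2291 kg/m³
  alumina ceramic: E = 366.2 GPa, ρ = 3930 kg/m³
  nylon: E = 3.267 GPa, ρ = 1121 kg/m³
  alumina ceramic: M = 4.87×10⁻³
  borosilicate glass: M = 3.54×10⁻³
  titanium alloy: M = 2.42×10⁻³
  concrete: M = 2.30×10⁻³
  nylon: M = 1.61×10⁻³
  copper: M = 1.25×10⁻³
  bronze: M = 1.24×10⁻³
The maximum is for alumina ceramic.

alumina ceramic, M = 4.87×10⁻³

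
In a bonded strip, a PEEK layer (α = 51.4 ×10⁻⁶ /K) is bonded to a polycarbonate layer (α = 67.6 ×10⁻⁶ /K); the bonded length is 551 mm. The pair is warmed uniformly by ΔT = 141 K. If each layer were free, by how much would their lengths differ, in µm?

1260 µm

Δα = |51.4 − 67.6|×10⁻⁶/K = 16.2×10⁻⁶/K.
ΔL_mismatch = Δα·L·ΔT = 16.2×10⁻⁶ × 551.0 mm × 141.0 K = 1260 µm.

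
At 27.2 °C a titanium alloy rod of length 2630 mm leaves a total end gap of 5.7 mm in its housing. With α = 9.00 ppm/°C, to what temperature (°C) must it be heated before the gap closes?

268 °C

α·L₀·ΔT = 5.7 mm ⇒ ΔT = 5.7 / (9.00×10⁻⁶ × 2630.0) = 240.8 K.
T = 27.2 + 240.8 = 268.0 °C.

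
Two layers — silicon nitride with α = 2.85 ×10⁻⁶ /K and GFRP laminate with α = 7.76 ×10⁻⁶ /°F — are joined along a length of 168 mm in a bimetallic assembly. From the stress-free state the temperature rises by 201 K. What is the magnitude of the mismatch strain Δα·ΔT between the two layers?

GFRP laminate: α = 7.76×10⁻⁶/°F × 9/5 = 14.0×10⁻⁶/K.
Δα = |2.85 − 14.0|×10⁻⁶/K = 11.1×10⁻⁶/K.
Mismatch strain = Δα·ΔT = 11.1×10⁻⁶ × 201.0 = 2.23×10⁻³.

2.23×10⁻³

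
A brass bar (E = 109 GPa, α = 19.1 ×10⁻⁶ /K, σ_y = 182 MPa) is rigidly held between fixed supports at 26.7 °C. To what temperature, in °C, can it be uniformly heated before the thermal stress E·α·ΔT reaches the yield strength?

114 °C

E·α·ΔT = 182.0 MPa ⇒ ΔT = 182.0 / (109.0×10³ × 19.1×10⁻⁶) = 87.42 K.
T = 26.7 + 87.42 = 114.1 °C.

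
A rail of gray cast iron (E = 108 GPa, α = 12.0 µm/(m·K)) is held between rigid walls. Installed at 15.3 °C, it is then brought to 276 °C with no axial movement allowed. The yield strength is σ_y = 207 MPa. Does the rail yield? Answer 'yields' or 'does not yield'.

yields

ΔT = 260.7 K. Constrained thermal stress σ = E·α·ΔT = 108.0×10³ MPa × 12.0×10⁻⁶ × 260.7 = 338 MPa (compressive).
Compare to σ_y = 207 MPa: σ ≥ σ_y, so it yields.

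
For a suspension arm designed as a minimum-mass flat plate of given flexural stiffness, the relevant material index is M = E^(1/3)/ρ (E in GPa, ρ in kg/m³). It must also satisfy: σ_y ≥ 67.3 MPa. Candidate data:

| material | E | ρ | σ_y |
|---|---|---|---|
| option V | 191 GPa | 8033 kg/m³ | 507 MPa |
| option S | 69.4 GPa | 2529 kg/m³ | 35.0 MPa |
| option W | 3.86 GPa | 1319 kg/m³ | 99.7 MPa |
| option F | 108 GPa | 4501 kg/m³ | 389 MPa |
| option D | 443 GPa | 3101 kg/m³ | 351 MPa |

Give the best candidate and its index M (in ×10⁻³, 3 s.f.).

Screen on constraints: σ_y ≥ 67.3 MPa. Survivors: option V, option W, option F, option D.
Evaluate M for each candidate:
  option D: M = 2.46×10⁻³
  option W: M = 1.19×10⁻³
  option F: M = 1.06×10⁻³
  option V: M = 0.717×10⁻³
Highest index: option D.

option D, M = 2.46×10⁻³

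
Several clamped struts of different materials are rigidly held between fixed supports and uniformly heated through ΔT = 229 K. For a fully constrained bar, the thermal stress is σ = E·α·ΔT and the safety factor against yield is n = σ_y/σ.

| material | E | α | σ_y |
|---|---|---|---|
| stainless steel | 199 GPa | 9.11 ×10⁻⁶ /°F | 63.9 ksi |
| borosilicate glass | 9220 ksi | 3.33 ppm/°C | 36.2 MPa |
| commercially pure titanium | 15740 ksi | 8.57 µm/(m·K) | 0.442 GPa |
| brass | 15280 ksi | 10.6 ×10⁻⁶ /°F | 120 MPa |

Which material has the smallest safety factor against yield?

brass

With everything in SI (GPa, ×10⁻⁶/K, MPa):
  stainless steel: E = 199.0, α = 16.4, σ_y = 440.6 → σ = 747 MPa, n = 0.590
  borosilicate glass: E = 63.57, α = 3.33, σ_y = 36.20 → σ = 48.5 MPa, n = 0.747
  commercially pure titanium: E = 108.5, α = 8.57, σ_y = 442.0 → σ = 213 MPa, n = 2.08
  brass: E = 105.4, α = 19.1, σ_y = 120.0 → σ = 460 MPa, n = 0.261
The minimum is brass at n = 0.261.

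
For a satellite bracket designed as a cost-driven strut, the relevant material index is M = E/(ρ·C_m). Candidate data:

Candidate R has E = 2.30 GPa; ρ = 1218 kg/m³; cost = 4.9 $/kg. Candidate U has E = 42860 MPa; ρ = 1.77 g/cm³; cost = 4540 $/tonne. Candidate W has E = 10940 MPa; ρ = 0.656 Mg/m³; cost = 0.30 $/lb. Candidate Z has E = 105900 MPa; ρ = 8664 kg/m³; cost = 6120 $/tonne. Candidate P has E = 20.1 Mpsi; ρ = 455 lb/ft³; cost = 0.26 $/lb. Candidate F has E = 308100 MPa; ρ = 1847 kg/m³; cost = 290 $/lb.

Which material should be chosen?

candidate P

Putting every candidate on a common basis:
  candidate R: E = 2.300 GPa, ρ = 1218 kg/m³, cost = 4.900 $/kg
  candidate U: E = 42.86 GPa, ρ = 1770 kg/m³, cost = 4.540 $/kg
  candidate W: E = 10.94 GPa, ρ = 656.0 kg/m³, cost = 0.6614 $/kg
  candidate Z: E = 105.9 GPa, ρ = 8664 kg/m³, cost = 6.120 $/kg
  candidate P: E = 138.6 GPa, ρ = 7288 kg/m³, cost = 0.5732 $/kg
  candidate F: E = 308.1 GPa, ρ = 1847 kg/m³, cost = 639.3 $/kg
  candidate P: M = 33.2 MN·m per $
  candidate W: M = 25.2 MN·m per $
  candidate U: M = 5.33 MN·m per $
  candidate Z: M = 2.00 MN·m per $
  candidate R: M = 0.385 MN·m per $
  candidate F: M = 0.261 MN·m per $
The maximum is for candidate P.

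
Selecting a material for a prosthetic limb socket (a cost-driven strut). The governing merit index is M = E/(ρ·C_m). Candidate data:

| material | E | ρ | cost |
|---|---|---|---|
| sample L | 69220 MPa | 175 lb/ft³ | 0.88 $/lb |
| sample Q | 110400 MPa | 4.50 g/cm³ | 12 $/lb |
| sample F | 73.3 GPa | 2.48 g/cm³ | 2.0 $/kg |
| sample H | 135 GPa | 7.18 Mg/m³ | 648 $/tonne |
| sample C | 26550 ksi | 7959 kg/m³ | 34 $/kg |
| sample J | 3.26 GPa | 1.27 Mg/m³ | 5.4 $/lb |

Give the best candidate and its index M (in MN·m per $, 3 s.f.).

sample H, M = 29.0 MN·m per $

In SI units:
  sample L: E = 69.22 GPa, ρ = 2803 kg/m³, cost = 1.940 $/kg
  sample Q: E = 110.4 GPa, ρ = 4500 kg/m³, cost = 26.46 $/kg
  sample F: E = 73.30 GPa, ρ = 2480 kg/m³, cost = 2.000 $/kg
  sample H: E = 135.0 GPa, ρ = 7180 kg/m³, cost = 0.6480 $/kg
  sample C: E = 183.1 GPa, ρ = 7959 kg/m³, cost = 34.00 $/kg
  sample J: E = 3.260 GPa, ρ = 1270 kg/m³, cost = 11.90 $/kg
  sample H: M = 29.0 MN·m per $
  sample F: M = 14.8 MN·m per $
  sample L: M = 12.7 MN·m per $
  sample Q: M = 0.927 MN·m per $
  sample C: M = 0.676 MN·m per $
  sample J: M = 0.216 MN·m per $
The maximum is for sample H.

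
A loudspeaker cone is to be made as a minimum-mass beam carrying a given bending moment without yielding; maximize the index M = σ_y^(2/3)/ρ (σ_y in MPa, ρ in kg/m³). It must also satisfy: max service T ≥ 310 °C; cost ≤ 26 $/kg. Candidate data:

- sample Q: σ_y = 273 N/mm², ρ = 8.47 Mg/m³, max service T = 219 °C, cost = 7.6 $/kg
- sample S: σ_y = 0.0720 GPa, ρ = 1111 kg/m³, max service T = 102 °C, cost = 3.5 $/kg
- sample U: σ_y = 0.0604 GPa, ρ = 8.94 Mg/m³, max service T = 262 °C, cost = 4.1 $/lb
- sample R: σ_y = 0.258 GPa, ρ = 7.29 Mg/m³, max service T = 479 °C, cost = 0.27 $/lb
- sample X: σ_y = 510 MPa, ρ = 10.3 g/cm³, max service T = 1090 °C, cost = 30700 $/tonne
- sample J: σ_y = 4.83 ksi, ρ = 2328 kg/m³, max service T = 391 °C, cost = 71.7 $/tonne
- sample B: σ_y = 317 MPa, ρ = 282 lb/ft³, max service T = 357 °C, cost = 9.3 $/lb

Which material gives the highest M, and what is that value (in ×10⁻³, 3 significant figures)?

sample B, M = 10.3×10⁻³

Screen on constraints: max service T ≥ 310 °C; cost ≤ 26 $/kg. Survivors: sample R, sample J, sample B.
Convert each candidate to consistent units, then evaluate M:
  sample R: σ_y = 258.0 MPa, ρ = 7290 kg/m³
  sample J: σ_y = 33.30 MPa, ρ = 2328 kg/m³
  sample B: σ_y = 317.0 MPa, ρ = 4517 kg/m³
  sample B: M = 10.3×10⁻³
  sample R: M = 5.56×10⁻³
  sample J: M = 4.45×10⁻³
The maximum is for sample B.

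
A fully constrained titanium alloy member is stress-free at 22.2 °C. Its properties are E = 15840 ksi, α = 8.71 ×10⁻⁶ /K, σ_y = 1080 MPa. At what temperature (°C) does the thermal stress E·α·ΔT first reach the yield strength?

E = 15840 ksi = 109.2 GPa.
E·α·ΔT = 1080 MPa ⇒ ΔT = 1080 / (109.2×10³ × 8.71×10⁻⁶) = 1135 K.
T = 22.2 + 1135 = 1158 °C.

1160 °C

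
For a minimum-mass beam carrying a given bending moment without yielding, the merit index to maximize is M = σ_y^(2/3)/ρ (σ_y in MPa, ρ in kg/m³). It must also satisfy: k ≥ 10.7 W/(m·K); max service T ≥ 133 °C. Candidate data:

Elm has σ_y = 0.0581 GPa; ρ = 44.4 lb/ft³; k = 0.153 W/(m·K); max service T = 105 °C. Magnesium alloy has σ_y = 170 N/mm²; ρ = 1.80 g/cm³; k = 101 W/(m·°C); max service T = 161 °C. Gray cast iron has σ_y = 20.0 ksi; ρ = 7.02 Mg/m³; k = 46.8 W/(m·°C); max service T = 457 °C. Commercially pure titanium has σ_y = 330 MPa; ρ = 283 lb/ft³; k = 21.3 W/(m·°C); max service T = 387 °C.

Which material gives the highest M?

magnesium alloy

Screen on constraints: k ≥ 10.7 W/(m·K); max service T ≥ 133 °C. Survivors: magnesium alloy, gray cast iron, commercially pure titanium.
Putting every candidate on a common basis:
  magnesium alloy: σ_y = 170.0 MPa, ρ = 1800 kg/m³
  gray cast iron: σ_y = 137.9 MPa, ρ = 7020 kg/m³
  commercially pure titanium: σ_y = 330.0 MPa, ρ = 4533 kg/m³
  magnesium alloy: M = 17.0×10⁻³
  commercially pure titanium: M = 10.5×10⁻³
  gray cast iron: M = 3.80×10⁻³
Magnesium alloy ranks first.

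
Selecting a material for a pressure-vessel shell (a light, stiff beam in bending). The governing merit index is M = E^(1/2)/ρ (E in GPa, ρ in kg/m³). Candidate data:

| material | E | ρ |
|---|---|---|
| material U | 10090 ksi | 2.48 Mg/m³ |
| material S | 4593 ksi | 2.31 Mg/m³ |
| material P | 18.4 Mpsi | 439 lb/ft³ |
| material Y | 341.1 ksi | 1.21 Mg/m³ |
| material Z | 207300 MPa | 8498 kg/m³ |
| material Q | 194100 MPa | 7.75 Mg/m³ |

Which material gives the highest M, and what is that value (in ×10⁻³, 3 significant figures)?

In SI units:
  material U: E = 69.57 GPa, ρ = 2480 kg/m³
  material S: E = 31.67 GPa, ρ = 2310 kg/m³
  material P: E = 126.9 GPa, ρ = 7032 kg/m³
  material Y: E = 2.352 GPa, ρ = 1210 kg/m³
  material Z: E = 207.3 GPa, ρ = 8498 kg/m³
  material Q: E = 194.1 GPa, ρ = 7750 kg/m³
  material U: M = 3.36×10⁻³
  material S: M = 2.44×10⁻³
  material Q: M = 1.80×10⁻³
  material Z: M = 1.69×10⁻³
  material P: M = 1.60×10⁻³
  material Y: M = 1.27×10⁻³
Material U ranks first.

material U, M = 3.36×10⁻³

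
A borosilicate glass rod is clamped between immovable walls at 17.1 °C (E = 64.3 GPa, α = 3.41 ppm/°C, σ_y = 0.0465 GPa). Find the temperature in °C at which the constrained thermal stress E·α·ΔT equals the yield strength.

229 °C

σ_y = 0.0465 GPa = 46.50 MPa.
E·α·ΔT = 46.50 MPa ⇒ ΔT = 46.50 / (64.30×10³ × 3.41×10⁻⁶) = 212.1 K.
T = 17.1 + 212.1 = 229.2 °C.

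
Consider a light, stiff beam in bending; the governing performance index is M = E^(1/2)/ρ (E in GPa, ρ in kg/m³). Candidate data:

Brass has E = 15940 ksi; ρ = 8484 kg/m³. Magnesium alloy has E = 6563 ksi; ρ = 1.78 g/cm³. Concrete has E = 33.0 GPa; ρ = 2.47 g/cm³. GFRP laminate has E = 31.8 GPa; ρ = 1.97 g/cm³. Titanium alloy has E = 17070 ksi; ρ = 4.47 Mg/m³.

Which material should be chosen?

magnesium alloy

In SI units:
  brass: E = 109.9 GPa, ρ = 8484 kg/m³
  magnesium alloy: E = 45.25 GPa, ρ = 1780 kg/m³
  concrete: E = 33.00 GPa, ρ = 2470 kg/m³
  GFRP laminate: E = 31.80 GPa, ρ = 1970 kg/m³
  titanium alloy: E = 117.7 GPa, ρ = 4470 kg/m³
  magnesium alloy: M = 3.78×10⁻³
  GFRP laminate: M = 2.86×10⁻³
  titanium alloy: M = 2.43×10⁻³
  concrete: M = 2.33×10⁻³
  brass: M = 1.24×10⁻³
The maximum is for magnesium alloy.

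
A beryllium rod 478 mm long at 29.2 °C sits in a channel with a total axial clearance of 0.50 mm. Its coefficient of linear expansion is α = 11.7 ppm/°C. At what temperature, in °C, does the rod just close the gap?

119 °C

α·L₀·ΔT = 0.5 mm ⇒ ΔT = 0.5 / (11.7×10⁻⁶ × 478.0) = 89.40 K.
T = 29.2 + 89.40 = 118.6 °C.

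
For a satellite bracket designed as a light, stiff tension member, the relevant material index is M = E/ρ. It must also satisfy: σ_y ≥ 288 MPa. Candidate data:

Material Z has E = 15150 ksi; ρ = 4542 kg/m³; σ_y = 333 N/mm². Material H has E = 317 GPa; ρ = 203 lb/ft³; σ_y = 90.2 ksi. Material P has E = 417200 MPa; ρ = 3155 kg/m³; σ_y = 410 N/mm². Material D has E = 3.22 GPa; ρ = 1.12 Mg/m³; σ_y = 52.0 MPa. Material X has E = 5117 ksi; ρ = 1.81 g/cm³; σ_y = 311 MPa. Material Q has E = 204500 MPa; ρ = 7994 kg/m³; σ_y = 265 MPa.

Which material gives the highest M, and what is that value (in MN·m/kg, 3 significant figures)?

material P, M = 132 MN·m/kg

Screen on constraints: σ_y ≥ 288 MPa. Survivors: material Z, material H, material P, material X.
After converting to SI:
  material Z: E = 104.5 GPa, ρ = 4542 kg/m³
  material H: E = 317.0 GPa, ρ = 3252 kg/m³
  material P: E = 417.2 GPa, ρ = 3155 kg/m³
  material X: E = 35.28 GPa, ρ = 1810 kg/m³
  material P: M = 132 MN·m/kg
  material H: M = 97.5 MN·m/kg
  material Z: M = 23.0 MN·m/kg
  material X: M = 19.5 MN·m/kg
The maximum is for material P.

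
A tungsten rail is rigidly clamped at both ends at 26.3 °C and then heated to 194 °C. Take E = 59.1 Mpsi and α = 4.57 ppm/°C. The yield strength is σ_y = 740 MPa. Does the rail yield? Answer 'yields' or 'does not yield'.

E = 59.1 Mpsi = 407.5 GPa.
ΔT = 167.7 K. Constrained thermal stress σ = E·α·ΔT = 407.5×10³ MPa × 4.57×10⁻⁶ × 167.7 = 312 MPa (compressive).
Compare to σ_y = 740 MPa: σ < σ_y, so it does not yield.

does not yield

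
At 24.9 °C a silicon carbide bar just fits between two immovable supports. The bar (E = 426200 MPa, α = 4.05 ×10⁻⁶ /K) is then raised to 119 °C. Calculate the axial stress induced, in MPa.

162 MPa

E = 426200 MPa = 426.2 GPa.
ΔT = 94.10 K. Constrained thermal stress σ = E·α·ΔT = 426.2×10³ MPa × 4.05×10⁻⁶ × 94.10 = 162 MPa (compressive).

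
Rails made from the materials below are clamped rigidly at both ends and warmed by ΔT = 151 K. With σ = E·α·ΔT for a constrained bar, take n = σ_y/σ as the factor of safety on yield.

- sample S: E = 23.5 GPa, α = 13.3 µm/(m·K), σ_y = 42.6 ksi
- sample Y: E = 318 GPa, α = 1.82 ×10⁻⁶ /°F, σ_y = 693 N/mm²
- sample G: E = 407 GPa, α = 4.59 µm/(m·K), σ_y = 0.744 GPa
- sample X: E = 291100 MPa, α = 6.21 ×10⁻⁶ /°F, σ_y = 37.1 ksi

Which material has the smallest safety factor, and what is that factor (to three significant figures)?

Converting E to GPa, α to ×10⁻⁶/K, σ_y to MPa, then σ and n for each:
  sample S: E = 23.50, α = 13.3, σ_y = 293.7 → σ = 47.2 MPa, n = 6.22
  sample Y: E = 318.0, α = 3.28, σ_y = 693.0 → σ = 157 MPa, n = 4.41
  sample G: E = 407.0, α = 4.59, σ_y = 744.0 → σ = 282 MPa, n = 2.64
  sample X: E = 291.1, α = 11.2, σ_y = 255.8 → σ = 491 MPa, n = 0.521
Smallest n: sample X with n = 0.521.

sample X, n = 0.521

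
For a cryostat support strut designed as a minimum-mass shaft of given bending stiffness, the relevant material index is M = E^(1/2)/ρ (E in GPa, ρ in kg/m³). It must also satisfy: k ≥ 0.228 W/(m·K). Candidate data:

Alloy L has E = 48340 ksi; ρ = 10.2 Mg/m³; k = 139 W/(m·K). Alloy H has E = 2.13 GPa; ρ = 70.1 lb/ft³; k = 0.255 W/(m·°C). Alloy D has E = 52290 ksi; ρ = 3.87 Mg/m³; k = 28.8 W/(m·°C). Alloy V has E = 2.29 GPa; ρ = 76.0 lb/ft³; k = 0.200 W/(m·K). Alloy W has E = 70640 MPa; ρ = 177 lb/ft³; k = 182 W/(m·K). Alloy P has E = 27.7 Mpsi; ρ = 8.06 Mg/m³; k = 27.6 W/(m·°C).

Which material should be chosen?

Screen on constraints: k ≥ 0.228 W/(m·K). Survivors: alloy L, alloy H, alloy D, alloy W, alloy P.
In SI units:
  alloy L: E = 333.3 GPa, ρ = 10200 kg/m³
  alloy H: E = 2.130 GPa, ρ = 1123 kg/m³
  alloy D: E = 360.5 GPa, ρ = 3870 kg/m³
  alloy W: E = 70.64 GPa, ρ = 2835 kg/m³
  alloy P: E = 191.0 GPa, ρ = 8060 kg/m³
  alloy D: M = 4.91×10⁻³
  alloy W: M = 2.96×10⁻³
  alloy L: M = 1.79×10⁻³
  alloy P: M = 1.71×10⁻³
  alloy H: M = 1.30×10⁻³
Highest index: alloy D.

alloy D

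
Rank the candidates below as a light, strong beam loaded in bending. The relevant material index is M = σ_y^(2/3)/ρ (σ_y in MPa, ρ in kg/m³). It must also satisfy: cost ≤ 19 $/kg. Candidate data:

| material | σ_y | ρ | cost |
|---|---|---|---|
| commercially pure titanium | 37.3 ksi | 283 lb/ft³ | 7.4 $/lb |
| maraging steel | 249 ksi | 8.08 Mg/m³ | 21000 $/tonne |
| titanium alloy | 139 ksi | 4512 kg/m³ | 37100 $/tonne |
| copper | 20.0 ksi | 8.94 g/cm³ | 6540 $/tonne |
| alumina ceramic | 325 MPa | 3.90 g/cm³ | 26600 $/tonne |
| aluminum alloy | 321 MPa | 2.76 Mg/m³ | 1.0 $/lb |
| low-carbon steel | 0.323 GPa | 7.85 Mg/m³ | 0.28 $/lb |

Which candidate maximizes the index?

aluminum alloy

Screen on constraints: cost ≤ 19 $/kg. Survivors: commercially pure titanium, copper, aluminum alloy, low-carbon steel.
After converting to SI:
  commercially pure titanium: σ_y = 257.2 MPa, ρ = 4533 kg/m³
  copper: σ_y = 137.9 MPa, ρ = 8940 kg/m³
  aluminum alloy: σ_y = 321.0 MPa, ρ = 2760 kg/m³
  low-carbon steel: σ_y = 323.0 MPa, ρ = 7850 kg/m³
  aluminum alloy: M = 17.0×10⁻³
  commercially pure titanium: M = 8.92×10⁻³
  low-carbon steel: M = 6.00×10⁻³
  copper: M = 2.99×10⁻³
Aluminum alloy ranks first.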